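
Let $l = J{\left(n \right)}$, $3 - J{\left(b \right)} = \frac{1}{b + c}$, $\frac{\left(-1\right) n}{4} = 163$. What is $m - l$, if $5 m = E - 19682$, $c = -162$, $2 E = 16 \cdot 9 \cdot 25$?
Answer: $- \frac{14568163}{4070} \approx -3579.4$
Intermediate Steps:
$E = 1800$ ($E = \frac{16 \cdot 9 \cdot 25}{2} = \frac{144 \cdot 25}{2} = \frac{1}{2} \cdot 3600 = 1800$)
$n = -652$ ($n = \left(-4\right) 163 = -652$)
$J{\left(b \right)} = 3 - \frac{1}{-162 + b}$ ($J{\left(b \right)} = 3 - \frac{1}{b - 162} = 3 - \frac{1}{-162 + b}$)
$l = \frac{2443}{814}$ ($l = \frac{-487 + 3 \left(-652\right)}{-162 - 652} = \frac{-487 - 1956}{-814} = \left(- \frac{1}{814}\right) \left(-2443\right) = \frac{2443}{814} \approx 3.0012$)
$m = - \frac{17882}{5}$ ($m = \frac{1800 - 19682}{5} = \frac{1}{5} \left(-17882\right) = - \frac{17882}{5} \approx -3576.4$)
$m - l = - \frac{17882}{5} - \frac{2443}{814} = - \frac{14568163}{4070}$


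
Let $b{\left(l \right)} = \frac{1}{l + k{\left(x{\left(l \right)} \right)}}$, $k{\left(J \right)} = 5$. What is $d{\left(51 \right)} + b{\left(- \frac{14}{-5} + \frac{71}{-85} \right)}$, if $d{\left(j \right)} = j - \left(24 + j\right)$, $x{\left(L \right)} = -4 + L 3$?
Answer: $- \frac{14123}{592} \approx -23.856$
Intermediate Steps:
$x{\left(L \right)} = -4 + 3 L$
$d{\left(j \right)} = -24$
$b{\left(l \right)} = \frac{1}{5 + l}$ ($b{\left(l \right)} = \frac{1}{l + 5} = \frac{1}{5 + l}$)
$d{\left(51 \right)} + b{\left(- \frac{14}{-5} + \frac{71}{-85} \right)} = -24 + \frac{1}{5 + \left(- \frac{14}{-5} + \frac{71}{-85}\right)} = -24 + \frac{1}{5 + \left(\left(-14\right) \left(- \frac{1}{5}\right) + 71 \left(- \frac{1}{85}\right)\right)} = -24 + \frac{1}{5 + \left(\frac{14}{5} - \frac{71}{85}\right)} = -24 + \frac{1}{5 + \frac{167}{85}} = -24 + \frac{1}{\frac{592}{85}} = -24 + \frac{85}{592} = - \frac{14123}{592}$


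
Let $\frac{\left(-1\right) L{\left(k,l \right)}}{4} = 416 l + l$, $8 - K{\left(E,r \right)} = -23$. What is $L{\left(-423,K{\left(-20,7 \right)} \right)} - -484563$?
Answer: $432855$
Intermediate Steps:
$K{\left(E,r \right)} = 31$ ($K{\left(E,r \right)} = 8 - -23 = 8 + 23 = 31$)
$L{\left(k,l \right)} = - 1668 l$ ($L{\left(k,l \right)} = - 4 \left(416 l + l\right) = - 4 \cdot 417 l = - 1668 l$)
$L{\left(-423,K{\left(-20,7 \right)} \right)} - -484563 = \left(-1668\right) 31 - -484563 = -51708 + 484563 = 432855$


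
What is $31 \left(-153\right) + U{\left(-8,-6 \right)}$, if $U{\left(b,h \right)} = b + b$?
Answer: $-4759$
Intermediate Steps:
$U{\left(b,h \right)} = 2 b$
$31 \left(-153\right) + U{\left(-8,-6 \right)} = 31 \left(-153\right) + 2 \left(-8\right) = -4743 - 16 = -4759$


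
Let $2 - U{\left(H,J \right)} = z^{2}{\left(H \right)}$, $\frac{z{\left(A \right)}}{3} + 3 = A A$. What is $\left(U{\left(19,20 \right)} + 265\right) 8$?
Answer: $-9225672$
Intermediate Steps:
$z{\left(A \right)} = -9 + 3 A^{2}$ ($z{\left(A \right)} = -9 + 3 A A = -9 + 3 A^{2}$)
$U{\left(H,J \right)} = 2 - \left(-9 + 3 H^{2}\right)^{2}$
$\left(U{\left(19,20 \right)} + 265\right) 8 = \left(\left(2 - 9 \left(-3 + 19^{2}\right)^{2}\right) + 265\right) 8 = \left(\left(2 - 9 \left(-3 + 361\right)^{2}\right) + 265\right) 8 = \left(\left(2 - 9 \cdot 358^{2}\right) + 265\right) 8 = \left(\left(2 - 1153476\right) + 265\right) 8 = \left(-1153474 + 265\right) 8 = \left(-1153209\right) 8 = -9225672$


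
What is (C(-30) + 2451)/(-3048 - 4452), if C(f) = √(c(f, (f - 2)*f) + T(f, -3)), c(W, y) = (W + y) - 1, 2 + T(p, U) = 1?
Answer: -817/2500 - √58/1875 ≈ -0.33086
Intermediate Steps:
T(p, U) = -1 (T(p, U) = -2 + 1 = -1)
c(W, y) = -1 + W + y
C(f) = √(-2 + f + f*(-2 + f)) (C(f) = √((-1 + f + (f - 2)*f) - 1) = √((-1 + f + (-2 + f)*f) - 1) = √((-1 + f + f*(-2 + f)) - 1) = √(-2 + f + f*(-2 + f)))
(C(-30) + 2451)/(-3048 - 4452) = (√(-2 + (-30)² - 1*(-30)) + 2451)/(-3048 - 4452) = (√(-2 + 900 + 30) + 2451)/(-7500) = (√928 + 2451)*(-1/7500) = (4*√58 + 2451)*(-1/7500) = (2451 + 4*√58)*(-1/7500) = -817/2500 - √58/1875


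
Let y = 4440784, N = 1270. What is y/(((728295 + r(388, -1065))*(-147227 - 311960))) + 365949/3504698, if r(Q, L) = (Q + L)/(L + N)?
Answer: 12542500859874248957/120134960382778086874 ≈ 0.10440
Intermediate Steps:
r(Q, L) = (L + Q)/(1270 + L) (r(Q, L) = (Q + L)/(L + 1270) = (L + Q)/(1270 + L))
y/(((728295 + r(388, -1065))*(-147227 - 311960))) + 365949/3504698 = 4440784/(((728295 + (-1065 + 388)/(1270 - 1065))*(-147227 - 311960))) + 365949/3504698 = 4440784/(((728295 - 677/205)*(-459187))) + 365949*(1/3504698) = 4440784/(((728295 + (1/205)*(-677))*(-459187))) + 365949/3504698 = 4440784/(((728295 - 677/205)*(-459187))) + 365949/3504698 = 4440784/(((149299798/205)*(-459187))) + 365949/3504698 = 4440784/(-68556526344226/205) + 365949/3504698 = 4440784*(-205/68556526344226) + 365949/3504698 = -455180360/34278263172113 + 365949/3504698 = 12542500859874248957/120134960382778086874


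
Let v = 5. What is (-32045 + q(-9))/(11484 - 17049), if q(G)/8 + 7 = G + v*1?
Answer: 10711/1855 ≈ 5.7741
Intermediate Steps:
q(G) = -16 + 8*G (q(G) = -56 + 8*(G + 5*1) = -56 + 8*(G + 5) = -56 + 8*(5 + G) = -56 + (40 + 8*G) = -16 + 8*G)
(-32045 + q(-9))/(11484 - 17049) = (-32045 + (-16 + 8*(-9)))/(11484 - 17049) = (-32045 + (-16 - 72))/(-5565) = (-32045 - 88)*(-1/5565) = -32133*(-1/5565) = 10711/1855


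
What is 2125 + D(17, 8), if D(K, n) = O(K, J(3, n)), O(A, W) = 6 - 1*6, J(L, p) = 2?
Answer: 2125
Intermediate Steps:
O(A, W) = 0 (O(A, W) = 6 - 6 = 0)
D(K, n) = 0
2125 + D(17, 8) = 2125 + 0 = 2125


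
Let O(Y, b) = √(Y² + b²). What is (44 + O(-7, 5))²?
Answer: (44 + √74)² ≈ 2767.0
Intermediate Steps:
(44 + O(-7, 5))² = (44 + √((-7)² + 5²))² = (44 + √(49 + 25))² = (44 + √74)²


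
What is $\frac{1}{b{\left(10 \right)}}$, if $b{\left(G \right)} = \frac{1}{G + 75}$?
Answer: $85$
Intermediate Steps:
$b{\left(G \right)} = \frac{1}{75 + G}$
$\frac{1}{b{\left(10 \right)}} = \frac{1}{\frac{1}{75 + 10}} = \frac{1}{\frac{1}{85}} = 85$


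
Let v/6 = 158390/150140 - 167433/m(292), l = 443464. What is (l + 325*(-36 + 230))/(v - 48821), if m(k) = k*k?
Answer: -162103942293936/15626340911953 ≈ -10.374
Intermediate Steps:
m(k) = k²
v = -1745013849/320038424 (v = 6*(158390/150140 - 167433/(292²)) = 6*(158390*(1/150140) - 167433/85264) = 6*(15839/15014 - 167433*1/85264) = 6*(15839/15014 - 167433/85264) = 6*(-581671283/640076848) = -1745013849/320038424 ≈ -5.4525)
(l + 325*(-36 + 230))/(v - 48821) = (443464 + 325*(-36 + 230))/(-1745013849/320038424 - 48821) = (443464 + 325*194)/(-15626340911953/320038424) = (443464 + 63050)*(-320038424/15626340911953) = 506514*(-320038424/15626340911953) = -162103942293936/15626340911953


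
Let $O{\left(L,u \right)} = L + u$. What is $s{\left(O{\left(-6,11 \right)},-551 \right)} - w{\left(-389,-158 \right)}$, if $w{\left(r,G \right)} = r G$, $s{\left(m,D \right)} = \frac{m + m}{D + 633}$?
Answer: $- \frac{2519937}{41} \approx -61462.0$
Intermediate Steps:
$s{\left(m,D \right)} = \frac{2 m}{633 + D}$
$w{\left(r,G \right)} = G r$
$s{\left(O{\left(-6,11 \right)},-551 \right)} - w{\left(-389,-158 \right)} = \frac{2 \left(-6 + 11\right)}{633 - 551} - \left(-158\right) \left(-389\right) = 2 \cdot 5 \cdot \frac{1}{82} - 61462 = \frac{5}{41} - 61462 = - \frac{2519937}{41}$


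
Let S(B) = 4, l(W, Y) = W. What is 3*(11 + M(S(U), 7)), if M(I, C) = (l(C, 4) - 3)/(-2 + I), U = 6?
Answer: 39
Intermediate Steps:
M(I, C) = (-3 + C)/(-2 + I) (M(I, C) = (C - 3)/(-2 + I) = (-3 + C)/(-2 + I))
3*(11 + M(S(U), 7)) = 3*(11 + (-3 + 7)/(-2 + 4)) = 3*(11 + 4/2) = 3*(11 + (½)*4) = 3*(11 + 2) = 3*13 = 39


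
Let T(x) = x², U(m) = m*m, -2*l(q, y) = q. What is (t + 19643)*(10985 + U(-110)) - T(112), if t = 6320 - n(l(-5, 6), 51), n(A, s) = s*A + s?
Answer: 1190445277/2 ≈ 5.9522e+8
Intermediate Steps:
l(q, y) = -q/2
n(A, s) = s + A*s (n(A, s) = A*s + s = s + A*s)
U(m) = m²
t = 12283/2 (t = 6320 - 51*(1 - ½*(-5)) = 6320 - 51*(1 + 5/2) = 6320 - 51*7/2 = 6320 - 1*357/2 = 6320 - 357/2 = 12283/2 ≈ 6141.5)
(t + 19643)*(10985 + U(-110)) - T(112) = (12283/2 + 19643)*(10985 + (-110)²) - 1*112² = 51569*(10985 + 12100)/2 - 1*12544 = (51569/2)*23085 - 12544 = 1190470365/2 - 12544 = 1190445277/2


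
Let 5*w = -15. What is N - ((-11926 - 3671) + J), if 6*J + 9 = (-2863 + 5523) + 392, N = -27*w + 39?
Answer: 91259/6 ≈ 15210.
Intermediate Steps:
w = -3 (w = (⅕)*(-15) = -3)
N = 120 (N = -27*(-3) + 39 = 81 + 39 = 120)
J = 3043/6 (J = -3/2 + ((-2863 + 5523) + 392)/6 = -3/2 + (2660 + 392)/6 = -3/2 + (⅙)*3052 = -3/2 + 1526/3 = 3043/6 ≈ 507.17)
N - ((-11926 - 3671) + J) = 120 - ((-11926 - 3671) + 3043/6) = 120 - (-15597 + 3043/6) = 120 - 1*(-90539/6) = 120 + 90539/6 = 91259/6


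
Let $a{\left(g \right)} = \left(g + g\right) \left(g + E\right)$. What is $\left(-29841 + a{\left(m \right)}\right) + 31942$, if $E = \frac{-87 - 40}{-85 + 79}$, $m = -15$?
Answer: $1916$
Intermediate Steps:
$E = \frac{127}{6}$ ($E = - \frac{127}{-6} = \left(-127\right) \left(- \frac{1}{6}\right) = \frac{127}{6} \approx 21.167$)
$a{\left(g \right)} = 2 g \left(\frac{127}{6} + g\right)$ ($a{\left(g \right)} = \left(g + g\right) \left(g + \frac{127}{6}\right) = 2 g \left(\frac{127}{6} + g\right)$)
$\left(-29841 + a{\left(m \right)}\right) + 31942 = \left(-29841 + \frac{1}{3} \left(-15\right) \left(127 + 6 \left(-15\right)\right)\right) + 31942 = \left(-29841 + \frac{1}{3} \left(-15\right) \left(127 - 90\right)\right) + 31942 = \left(-29841 + \frac{1}{3} \left(-15\right) 37\right) + 31942 = \left(-29841 - 185\right) + 31942 = -30026 + 31942 = 1916$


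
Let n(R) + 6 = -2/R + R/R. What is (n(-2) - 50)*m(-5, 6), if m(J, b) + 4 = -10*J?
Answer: -2484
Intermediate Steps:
m(J, b) = -4 - 10*J
n(R) = -5 - 2/R (n(R) = -6 + (-2/R + R/R) = -6 + (-2/R + 1) = -6 + (1 - 2/R) = -5 - 2/R)
(n(-2) - 50)*m(-5, 6) = ((-5 - 2/(-2)) - 50)*(-4 - 10*(-5)) = ((-5 - 2*(-1/2)) - 50)*(-4 + 50) = ((-5 + 1) - 50)*46 = (-4 - 50)*46 = -54*46 = -2484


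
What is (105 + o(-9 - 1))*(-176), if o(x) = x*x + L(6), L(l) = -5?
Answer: -35200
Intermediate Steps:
o(x) = -5 + x² (o(x) = x*x - 5 = x² - 5 = -5 + x²)
(105 + o(-9 - 1))*(-176) = (105 + (-5 + (-9 - 1)²))*(-176) = (105 + (-5 + (-10)²))*(-176) = (105 + (-5 + 100))*(-176) = (105 + 95)*(-176) = 200*(-176) = -35200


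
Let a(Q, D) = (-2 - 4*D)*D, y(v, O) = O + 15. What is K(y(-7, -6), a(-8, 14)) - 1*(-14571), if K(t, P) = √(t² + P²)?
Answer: 14571 + 5*√26377 ≈ 15383.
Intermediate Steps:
y(v, O) = 15 + O
a(Q, D) = D*(-2 - 4*D)
K(t, P) = √(P² + t²)
K(y(-7, -6), a(-8, 14)) - 1*(-14571) = √((-2*14*(1 + 2*14))² + (15 - 6)²) - 1*(-14571) = √((-2*14*(1 + 28))² + 9²) + 14571 = √((-2*14*29)² + 81) + 14571 = √((-812)² + 81) + 14571 = √(659344 + 81) + 14571 = √659425 + 14571 = 5*√26377 + 14571 = 14571 + 5*√26377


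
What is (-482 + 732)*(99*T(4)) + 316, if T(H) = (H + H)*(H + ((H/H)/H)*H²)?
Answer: 1584316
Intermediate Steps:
T(H) = 4*H² (T(H) = (2*H)*(H + (1/H)*H²) = (2*H)*(H + H²/H) = (2*H)*(H + H) = (2*H)*(2*H) = 4*H²)
(-482 + 732)*(99*T(4)) + 316 = (-482 + 732)*(99*(4*4²)) + 316 = 250*(99*(4*16)) + 316 = 250*(99*64) + 316 = 250*6336 + 316 = 1584000 + 316 = 1584316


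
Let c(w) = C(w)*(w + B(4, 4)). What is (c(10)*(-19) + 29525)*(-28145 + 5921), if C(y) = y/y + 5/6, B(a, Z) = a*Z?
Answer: -636036064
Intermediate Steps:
B(a, Z) = Z*a
C(y) = 11/6 (C(y) = 1 + 5*(⅙) = 1 + ⅚ = 11/6)
c(w) = 88/3 + 11*w/6 (c(w) = 11*(w + 4*4)/6 = 11*(w + 16)/6 = 11*(16 + w)/6 = 88/3 + 11*w/6)
(c(10)*(-19) + 29525)*(-28145 + 5921) = ((88/3 + (11/6)*10)*(-19) + 29525)*(-28145 + 5921) = ((88/3 + 55/3)*(-19) + 29525)*(-22224) = ((143/3)*(-19) + 29525)*(-22224) = (-2717/3 + 29525)*(-22224) = (85858/3)*(-22224) = -636036064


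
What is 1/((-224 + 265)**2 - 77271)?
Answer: -1/75590 ≈ -1.3229e-5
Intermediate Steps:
1/((-224 + 265)**2 - 77271) = 1/(41**2 - 77271) = 1/(1681 - 77271) = 1/(-75590) = -1/75590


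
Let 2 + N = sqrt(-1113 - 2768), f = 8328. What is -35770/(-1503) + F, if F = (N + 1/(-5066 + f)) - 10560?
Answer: -51666542489/4902786 + I*sqrt(3881) ≈ -10538.0 + 62.298*I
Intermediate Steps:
N = -2 + I*sqrt(3881) (N = -2 + sqrt(-1113 - 2768) = -2 + sqrt(-3881) = -2 + I*sqrt(3881) ≈ -2.0 + 62.298*I)
F = -34453243/3262 + I*sqrt(3881) (F = ((-2 + I*sqrt(3881)) + 1/(-5066 + 8328)) - 10560 = ((-2 + I*sqrt(3881)) + 1/3262) - 10560 = (-6523/3262 + I*sqrt(3881)) - 10560 = -34453243/3262 + I*sqrt(3881) ≈ -10562.0 + 62.298*I)
-35770/(-1503) + F = -35770/(-1503) + (-34453243/3262 + I*sqrt(3881)) = -35770*(-1/1503) + (-34453243/3262 + I*sqrt(3881)) = 35770/1503 + (-34453243/3262 + I*sqrt(3881)) = -51666542489/4902786 + I*sqrt(3881)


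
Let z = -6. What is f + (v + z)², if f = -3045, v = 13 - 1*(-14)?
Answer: -2604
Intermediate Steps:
v = 27 (v = 13 + 14 = 27)
f + (v + z)² = -3045 + (27 - 6)² = -3045 + 21² = -3045 + 441 = -2604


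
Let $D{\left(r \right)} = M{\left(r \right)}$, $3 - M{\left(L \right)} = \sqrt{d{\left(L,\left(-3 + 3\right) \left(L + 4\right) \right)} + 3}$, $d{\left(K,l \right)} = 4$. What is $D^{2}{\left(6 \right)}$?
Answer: $\left(3 - \sqrt{7}\right)^{2} \approx 0.12549$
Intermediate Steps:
$M{\left(L \right)} = 3 - \sqrt{7}$ ($M{\left(L \right)} = 3 - \sqrt{4 + 3} = 3 - \sqrt{7}$)
$D{\left(r \right)} = 3 - \sqrt{7}$
$D^{2}{\left(6 \right)} = \left(3 - \sqrt{7}\right)^{2}$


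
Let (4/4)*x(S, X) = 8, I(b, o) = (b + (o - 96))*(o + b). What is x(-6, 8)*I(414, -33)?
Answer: 868680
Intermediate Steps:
I(b, o) = (b + o)*(-96 + b + o) (I(b, o) = (b + (-96 + o))*(b + o) = (-96 + b + o)*(b + o) = (b + o)*(-96 + b + o))
x(S, X) = 8
x(-6, 8)*I(414, -33) = 8*(414² + (-33)² - 96*414 - 96*(-33) + 2*414*(-33)) = 8*(171396 + 1089 - 39744 + 3168 - 27324) = 8*108585 = 868680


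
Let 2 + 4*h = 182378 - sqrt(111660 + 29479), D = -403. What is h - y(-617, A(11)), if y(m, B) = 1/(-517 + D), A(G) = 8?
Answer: 41946481/920 - sqrt(141139)/4 ≈ 45500.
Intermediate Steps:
y(m, B) = -1/920 (y(m, B) = 1/(-517 - 403) = 1/(-920) = -1/920)
h = 45594 - sqrt(141139)/4 (h = -1/2 + (182378 - sqrt(111660 + 29479))/4 = -1/2 + (182378 - sqrt(141139))/4 = -1/2 + (91189/2 - sqrt(141139)/4) = 45594 - sqrt(141139)/4 ≈ 45500.)
h - y(-617, A(11)) = (45594 - sqrt(141139)/4) - 1*(-1/920) = (45594 - sqrt(141139)/4) + 1/920 = 41946481/920 - sqrt(141139)/4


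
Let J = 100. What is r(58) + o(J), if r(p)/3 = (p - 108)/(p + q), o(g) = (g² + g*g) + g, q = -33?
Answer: 20094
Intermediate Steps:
o(g) = g + 2*g² (o(g) = (g² + g²) + g = 2*g² + g = g + 2*g²)
r(p) = 3*(-108 + p)/(-33 + p) (r(p) = 3*((p - 108)/(p - 33)) = 3*((-108 + p)/(-33 + p)) = 3*(-108 + p)/(-33 + p))
r(58) + o(J) = 3*(-108 + 58)/(-33 + 58) + 100*(1 + 2*100) = 3*(-50)/25 + 100*(1 + 200) = 3*(1/25)*(-50) + 100*201 = -6 + 20100 = 20094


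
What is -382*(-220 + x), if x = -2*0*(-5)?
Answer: 84040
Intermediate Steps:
x = 0 (x = 0*(-5) = 0)
-382*(-220 + x) = -382*(-220 + 0) = -382*(-220) = 84040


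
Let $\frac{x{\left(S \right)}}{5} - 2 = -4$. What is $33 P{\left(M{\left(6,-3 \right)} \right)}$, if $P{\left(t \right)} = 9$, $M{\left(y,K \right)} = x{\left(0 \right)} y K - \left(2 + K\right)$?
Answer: $297$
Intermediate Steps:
$x{\left(S \right)} = -10$ ($x{\left(S \right)} = 10 + 5 \left(-4\right) = 10 - 20 = -10$)
$M{\left(y,K \right)} = -2 - K - 10 K y$ ($M{\left(y,K \right)} = - 10 y K - \left(2 + K\right) = - 10 K y - \left(2 + K\right) = -2 - K - 10 K y$)
$33 P{\left(M{\left(6,-3 \right)} \right)} = 33 \cdot 9 = 297$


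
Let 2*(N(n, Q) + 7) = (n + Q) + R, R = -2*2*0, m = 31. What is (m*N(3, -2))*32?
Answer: -6448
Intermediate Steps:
R = 0 (R = -4*0 = 0)
N(n, Q) = -7 + Q/2 + n/2 (N(n, Q) = -7 + ((n + Q) + 0)/2 = -7 + ((Q + n) + 0)/2 = -7 + (Q + n)/2 = -7 + (Q/2 + n/2) = -7 + Q/2 + n/2)
(m*N(3, -2))*32 = (31*(-7 + (½)*(-2) + (½)*3))*32 = (31*(-7 - 1 + 3/2))*32 = (31*(-13/2))*32 = -403/2*32 = -6448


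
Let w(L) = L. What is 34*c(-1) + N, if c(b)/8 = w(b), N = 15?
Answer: -257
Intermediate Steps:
c(b) = 8*b
34*c(-1) + N = 34*(8*(-1)) + 15 = 34*(-8) + 15 = -272 + 15 = -257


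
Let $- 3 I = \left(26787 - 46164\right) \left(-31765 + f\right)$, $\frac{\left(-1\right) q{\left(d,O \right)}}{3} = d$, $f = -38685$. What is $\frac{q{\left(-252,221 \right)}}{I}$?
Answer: $- \frac{126}{75839425} \approx -1.6614 \cdot 10^{-6}$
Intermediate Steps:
$q{\left(d,O \right)} = - 3 d$
$I = -455036550$ ($I = - \frac{\left(26787 - 46164\right) \left(-31765 - 38685\right)}{3} = - \frac{\left(-19377\right) \left(-70450\right)}{3} = \left(- \frac{1}{3}\right) 1365109650 = -455036550$)
$\frac{q{\left(-252,221 \right)}}{I} = \frac{\left(-3\right) \left(-252\right)}{-455036550} = 756 \left(- \frac{1}{455036550}\right) = - \frac{126}{75839425}$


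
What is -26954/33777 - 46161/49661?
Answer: -2897742691/1677399597 ≈ -1.7275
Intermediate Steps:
-26954/33777 - 46161/49661 = -2897742691/1677399597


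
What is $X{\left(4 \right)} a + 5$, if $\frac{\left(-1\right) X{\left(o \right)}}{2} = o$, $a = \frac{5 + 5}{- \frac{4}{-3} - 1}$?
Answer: $-235$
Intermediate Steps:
$a = 30$ ($a = \frac{10}{\left(-4\right) \left(- \frac{1}{3}\right) - 1} = \frac{10}{\frac{4}{3} - 1} = 10 \frac{1}{\frac{1}{3}} = 10 \cdot 3 = 30$)
$X{\left(o \right)} = - 2 o$
$X{\left(4 \right)} a + 5 = \left(-2\right) 4 \cdot 30 + 5 = \left(-8\right) 30 + 5 = -240 + 5 = -235$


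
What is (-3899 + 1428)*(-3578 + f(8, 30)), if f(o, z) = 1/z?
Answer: 265234669/30 ≈ 8.8412e+6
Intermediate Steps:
(-3899 + 1428)*(-3578 + f(8, 30)) = (-3899 + 1428)*(-3578 + 1/30) = -2471*(-3578 + 1/30) = -2471*(-107339/30) = 265234669/30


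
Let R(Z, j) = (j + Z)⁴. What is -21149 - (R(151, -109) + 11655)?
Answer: -3144500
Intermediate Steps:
R(Z, j) = (Z + j)⁴
-21149 - (R(151, -109) + 11655) = -21149 - ((151 - 109)⁴ + 11655) = -21149 - (42⁴ + 11655) = -21149 - (3111696 + 11655) = -21149 - 1*3123351 = -21149 - 3123351 = -3144500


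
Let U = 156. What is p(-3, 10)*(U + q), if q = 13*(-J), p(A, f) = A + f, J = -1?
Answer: 1183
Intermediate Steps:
q = 13 (q = 13*(-1*(-1)) = 13*1 = 13)
p(-3, 10)*(U + q) = (-3 + 10)*(156 + 13) = 7*169 = 1183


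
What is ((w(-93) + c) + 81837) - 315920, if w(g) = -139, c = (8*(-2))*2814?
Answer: -279246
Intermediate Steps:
c = -45024 (c = -16*2814 = -45024)
((w(-93) + c) + 81837) - 315920 = ((-139 - 45024) + 81837) - 315920 = (-45163 + 81837) - 315920 = 36674 - 315920 = -279246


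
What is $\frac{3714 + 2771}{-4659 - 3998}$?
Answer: $- \frac{6485}{8657} \approx -0.7491$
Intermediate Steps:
$\frac{3714 + 2771}{-4659 - 3998} = \frac{6485}{-8657} = 6485 \left(- \frac{1}{8657}\right) = - \frac{6485}{8657}$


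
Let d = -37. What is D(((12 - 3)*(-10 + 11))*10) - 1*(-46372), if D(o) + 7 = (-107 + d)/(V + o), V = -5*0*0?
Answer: 231817/5 ≈ 46363.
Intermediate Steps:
V = 0 (V = 0*0 = 0)
D(o) = -7 - 144/o (D(o) = -7 + (-107 - 37)/(0 + o) = -7 - 144/o)
D(((12 - 3)*(-10 + 11))*10) - 1*(-46372) = (-7 - 144*1/(10*(-10 + 11)*(12 - 3))) - 1*(-46372) = (-7 - 144/((9*1)*10)) + 46372 = (-7 - 144/(9*10)) + 46372 = (-7 - 144/90) + 46372 = (-7 - 144*1/90) + 46372 = (-7 - 8/5) + 46372 = -43/5 + 46372 = 231817/5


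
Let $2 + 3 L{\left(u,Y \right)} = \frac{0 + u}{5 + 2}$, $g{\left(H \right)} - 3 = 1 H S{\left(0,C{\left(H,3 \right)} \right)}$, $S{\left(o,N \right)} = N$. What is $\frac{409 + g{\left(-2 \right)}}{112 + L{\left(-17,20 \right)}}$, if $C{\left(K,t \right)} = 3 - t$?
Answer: $\frac{8652}{2321} \approx 3.7277$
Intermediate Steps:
$g{\left(H \right)} = 3$ ($g{\left(H \right)} = 3 + 1 H \left(3 - 3\right) = 3 + H \left(3 - 3\right) = 3 + H 0 = 3 + 0 = 3$)
$L{\left(u,Y \right)} = - \frac{2}{3} + \frac{u}{21}$ ($L{\left(u,Y \right)} = - \frac{2}{3} + \frac{\left(0 + u\right) \frac{1}{5 + 2}}{3} = - \frac{2}{3} + \frac{u \frac{1}{7}}{3} = - \frac{2}{3} + \frac{\frac{1}{7} u}{3} = - \frac{2}{3} + \frac{u}{21}$)
$\frac{409 + g{\left(-2 \right)}}{112 + L{\left(-17,20 \right)}} = \frac{409 + 3}{112 + \left(- \frac{2}{3} + \frac{1}{21} \left(-17\right)\right)} = \frac{412}{112 - \frac{31}{21}} = \frac{412}{\frac{2321}{21}} = 412 \cdot \frac{21}{2321} = \frac{8652}{2321}$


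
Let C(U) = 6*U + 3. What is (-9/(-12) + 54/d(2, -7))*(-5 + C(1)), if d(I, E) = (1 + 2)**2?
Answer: 27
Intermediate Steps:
C(U) = 3 + 6*U
d(I, E) = 9 (d(I, E) = 3**2 = 9)
(-9/(-12) + 54/d(2, -7))*(-5 + C(1)) = (-9/(-12) + 54/9)*(-5 + (3 + 6*1)) = (-9*(-1/12) + 54*(1/9))*(-5 + (3 + 6)) = (3/4 + 6)*(-5 + 9) = (27/4)*4 = 27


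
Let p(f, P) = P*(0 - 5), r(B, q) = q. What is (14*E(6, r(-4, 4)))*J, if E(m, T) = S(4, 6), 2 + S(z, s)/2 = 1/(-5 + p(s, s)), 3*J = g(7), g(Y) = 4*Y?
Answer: -7952/15 ≈ -530.13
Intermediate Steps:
J = 28/3 (J = (4*7)/3 = (⅓)*28 = 28/3 ≈ 9.3333)
p(f, P) = -5*P (p(f, P) = P*(-5) = -5*P)
S(z, s) = -4 + 2/(-5 - 5*s)
E(m, T) = -142/35 (E(m, T) = 2*(-11 - 10*6)/(5*(1 + 6)) = (⅖)*(-11 - 60)/7 = (⅖)*(⅐)*(-71) = -142/35)
(14*E(6, r(-4, 4)))*J = (14*(-142/35))*(28/3) = -284/5*28/3 = -7952/15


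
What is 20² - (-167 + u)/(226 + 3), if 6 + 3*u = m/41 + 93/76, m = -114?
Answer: 285953821/713564 ≈ 400.74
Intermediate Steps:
u = -7849/3116 (u = -2 + (-114/41 + 93/76)/3 = -2 + (⅓)*(-4851/3116) = -2 - 1617/3116 = -7849/3116 ≈ -2.5189)
20² - (-167 + u)/(226 + 3) = 20² - (-167 - 7849/3116)/(226 + 3) = 400 - (-528221)/(3116*229) = 400 - 1*(-528221/713564) = 400 + 528221/713564 = 285953821/713564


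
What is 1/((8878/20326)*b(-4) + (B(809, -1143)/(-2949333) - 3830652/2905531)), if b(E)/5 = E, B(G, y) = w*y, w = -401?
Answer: -29030197765781383/296381341917615509 ≈ -0.097949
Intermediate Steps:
B(G, y) = -401*y
b(E) = 5*E
1/((8878/20326)*b(-4) + (B(809, -1143)/(-2949333) - 3830652/2905531)) = 1/((8878/20326)*(5*(-4)) + (-401*(-1143)/(-2949333) - 3830652/2905531)) = 1/((8878*(1/20326))*(-20) + (458343*(-1/2949333) - 3830652*1/2905531)) = 1/((4439/10163)*(-20) + (-152781/983111 - 3830652/2905531)) = 1/(-88780/10163 - 4209866050083/2856459486941) = 1/(-296381341917615509/29030197765781383) = -29030197765781383/296381341917615509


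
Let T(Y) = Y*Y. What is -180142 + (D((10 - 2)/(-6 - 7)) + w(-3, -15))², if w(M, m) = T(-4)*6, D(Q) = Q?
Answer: -28906398/169 ≈ -1.7104e+5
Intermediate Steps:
T(Y) = Y²
w(M, m) = 96 (w(M, m) = (-4)²*6 = 16*6 = 96)
-180142 + (D((10 - 2)/(-6 - 7)) + w(-3, -15))² = -180142 + ((10 - 2)/(-6 - 7) + 96)² = -180142 + (8/(-13) + 96)² = -180142 + (8*(-1/13) + 96)² = -180142 + (-8/13 + 96)² = -180142 + (1240/13)² = -180142 + 1537600/169 = -28906398/169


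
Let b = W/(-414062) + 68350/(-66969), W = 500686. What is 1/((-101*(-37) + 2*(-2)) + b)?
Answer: 13864659039/51725856403370 ≈ 0.00026804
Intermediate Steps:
b = -30915789217/13864659039 (b = 500686/(-414062) + 68350/(-66969) = 500686*(-1/414062) + 68350*(-1/66969) = -250343/207031 - 68350/66969 = -30915789217/13864659039 ≈ -2.2298)
1/((-101*(-37) + 2*(-2)) + b) = 1/((-101*(-37) + 2*(-2)) - 30915789217/13864659039) = 1/((3737 - 4) - 30915789217/13864659039) = 1/(3733 - 30915789217/13864659039) = 1/(51725856403370/13864659039) = 13864659039/51725856403370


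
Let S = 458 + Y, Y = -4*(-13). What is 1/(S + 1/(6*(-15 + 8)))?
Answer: 42/21419 ≈ 0.0019609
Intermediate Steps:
Y = 52
S = 510 (S = 458 + 52 = 510)
1/(S + 1/(6*(-15 + 8))) = 1/(510 + 1/(6*(-15 + 8))) = 1/(510 + 1/(6*(-7))) = 1/(510 + 1/(-42)) = 1/(510 - 1/42) = 1/(21419/42) = 42/21419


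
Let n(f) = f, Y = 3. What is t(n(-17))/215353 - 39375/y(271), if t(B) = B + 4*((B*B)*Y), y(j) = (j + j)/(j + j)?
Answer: -8479520924/215353 ≈ -39375.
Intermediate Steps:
y(j) = 1 (y(j) = (2*j)/((2*j)) = (2*j)*(1/(2*j)) = 1)
t(B) = B + 12*B² (t(B) = B + 4*((B*B)*3) = B + 4*(B²*3) = B + 4*(3*B²) = B + 12*B²)
t(n(-17))/215353 - 39375/y(271) = -17*(1 + 12*(-17))/215353 - 39375/1 = -17*(1 - 204)*(1/215353) - 39375*1 = -17*(-203)*(1/215353) - 39375 = 3451*(1/215353) - 39375 = 3451/215353 - 39375 = -8479520924/215353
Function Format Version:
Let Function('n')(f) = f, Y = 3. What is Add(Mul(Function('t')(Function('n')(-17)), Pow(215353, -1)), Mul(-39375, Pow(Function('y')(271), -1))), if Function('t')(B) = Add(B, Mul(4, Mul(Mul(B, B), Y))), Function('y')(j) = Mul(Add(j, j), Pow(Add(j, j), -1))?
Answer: Rational(-8479520924, 215353) ≈ -39375.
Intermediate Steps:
Function('y')(j) = 1 (Function('y')(j) = Mul(Mul(2, j), Pow(Mul(2, j), -1)) = Mul(Mul(2, j), Mul(Rational(1, 2), Pow(j, -1))) = 1)
Function('t')(B) = Add(B, Mul(12, Pow(B, 2))) (Function('t')(B) = Add(B, Mul(4, Mul(Mul(B, B), 3))) = Add(B, Mul(4, Mul(Pow(B, 2), 3))) = Add(B, Mul(4, Mul(3, Pow(B, 2)))) = Add(B, Mul(12, Pow(B, 2))))
Add(Mul(Function('t')(Function('n')(-17)), Pow(215353, -1)), Mul(-39375, Pow(Function('y')(271), -1))) = Add(Mul(Mul(-17, Add(1, Mul(12, -17))), Pow(215353, -1)), Mul(-39375, Pow(1, -1))) = Add(Mul(Mul(-17, Add(1, -204)), Rational(1, 215353)), Mul(-39375, 1)) = Add(Mul(Mul(-17, -203), Rational(1, 215353)), -39375) = Add(Mul(3451, Rational(1, 215353)), -39375) = Add(Rational(3451, 215353), -39375) = Rational(-8479520924, 215353)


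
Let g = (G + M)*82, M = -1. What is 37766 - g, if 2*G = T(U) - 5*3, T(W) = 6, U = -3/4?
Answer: 38217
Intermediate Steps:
U = -¾ (U = -3*¼ = -¾ ≈ -0.75000)
G = -9/2 (G = (6 - 5*3)/2 = (6 - 15)/2 = (½)*(-9) = -9/2 ≈ -4.5000)
g = -451 (g = (-9/2 - 1)*82 = -11/2*82 = -451)
37766 - g = 37766 - 1*(-451) = 37766 + 451 = 38217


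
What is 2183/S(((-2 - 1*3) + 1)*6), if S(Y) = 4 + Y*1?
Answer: -2183/20 ≈ -109.15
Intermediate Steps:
S(Y) = 4 + Y
2183/S(((-2 - 1*3) + 1)*6) = 2183/(4 + ((-2 - 1*3) + 1)*6) = 2183/(4 + ((-2 - 3) + 1)*6) = 2183/(4 + (-5 + 1)*6) = 2183/(4 - 4*6) = 2183/(4 - 24) = 2183/(-20) = 2183*(-1/20) = -2183/20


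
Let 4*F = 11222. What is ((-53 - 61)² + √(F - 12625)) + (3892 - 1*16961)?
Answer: -73 + I*√39278/2 ≈ -73.0 + 99.093*I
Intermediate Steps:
F = 5611/2 (F = (¼)*11222 = 5611/2 ≈ 2805.5)
((-53 - 61)² + √(F - 12625)) + (3892 - 1*16961) = ((-53 - 61)² + √(5611/2 - 12625)) + (3892 - 1*16961) = ((-114)² + √(-19639/2)) + (3892 - 16961) = (12996 + I*√39278/2) - 13069 = -73 + I*√39278/2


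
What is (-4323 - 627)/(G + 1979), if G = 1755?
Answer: -2475/1867 ≈ -1.3257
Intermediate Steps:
(-4323 - 627)/(G + 1979) = (-4323 - 627)/(1755 + 1979) = -4950/3734 = -4950*1/3734 = -2475/1867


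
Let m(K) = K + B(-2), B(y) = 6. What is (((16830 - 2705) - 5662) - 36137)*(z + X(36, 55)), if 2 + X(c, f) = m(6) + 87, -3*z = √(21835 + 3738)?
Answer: -2684378 + 27674*√25573/3 ≈ -1.2092e+6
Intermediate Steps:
z = -√25573/3 (z = -√(21835 + 3738)/3 = -√25573/3 ≈ -53.305)
m(K) = 6 + K (m(K) = K + 6 = 6 + K)
X(c, f) = 97 (X(c, f) = -2 + ((6 + 6) + 87) = -2 + (12 + 87) = -2 + 99 = 97)
(((16830 - 2705) - 5662) - 36137)*(z + X(36, 55)) = (((16830 - 2705) - 5662) - 36137)*(-√25573/3 + 97) = ((14125 - 5662) - 36137)*(97 - √25573/3) = (8463 - 36137)*(97 - √25573/3) = -27674*(97 - √25573/3) = -2684378 + 27674*√25573/3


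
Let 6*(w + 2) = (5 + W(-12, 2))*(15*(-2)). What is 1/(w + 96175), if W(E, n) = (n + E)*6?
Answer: 1/96448 ≈ 1.0368e-5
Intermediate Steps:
W(E, n) = 6*E + 6*n (W(E, n) = (E + n)*6 = 6*E + 6*n)
w = 273 (w = -2 + ((5 + (6*(-12) + 6*2))*(15*(-2)))/6 = -2 + ((5 + (-72 + 12))*(-30))/6 = -2 + ((5 - 60)*(-30))/6 = -2 + (-55*(-30))/6 = -2 + (1/6)*1650 = -2 + 275 = 273)
1/(w + 96175) = 1/(273 + 96175) = 1/96448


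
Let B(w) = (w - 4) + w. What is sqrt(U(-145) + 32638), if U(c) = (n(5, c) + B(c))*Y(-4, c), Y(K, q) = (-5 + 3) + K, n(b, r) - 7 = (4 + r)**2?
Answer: I*sqrt(84926) ≈ 291.42*I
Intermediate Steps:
n(b, r) = 7 + (4 + r)**2
B(w) = -4 + 2*w (B(w) = (-4 + w) + w = -4 + 2*w)
Y(K, q) = -2 + K
U(c) = -18 - 12*c - 6*(4 + c)**2 (U(c) = ((7 + (4 + c)**2) + (-4 + 2*c))*(-2 - 4) = (3 + (4 + c)**2 + 2*c)*(-6) = -18 - 12*c - 6*(4 + c)**2)
sqrt(U(-145) + 32638) = sqrt((-114 - 60*(-145) - 6*(-145)**2) + 32638) = sqrt((-114 + 8700 - 6*21025) + 32638) = sqrt((-114 + 8700 - 126150) + 32638) = sqrt(-117564 + 32638) = sqrt(-84926) = I*sqrt(84926)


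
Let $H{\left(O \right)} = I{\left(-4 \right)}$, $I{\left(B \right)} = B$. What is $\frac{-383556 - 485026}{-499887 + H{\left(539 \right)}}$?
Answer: $\frac{868582}{499891} \approx 1.7375$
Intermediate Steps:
$H{\left(O \right)} = -4$
$\frac{-383556 - 485026}{-499887 + H{\left(539 \right)}} = \frac{-383556 - 485026}{-499887 - 4} = - \frac{868582}{-499891} = \left(-868582\right) \left(- \frac{1}{499891}\right) = \frac{868582}{499891}$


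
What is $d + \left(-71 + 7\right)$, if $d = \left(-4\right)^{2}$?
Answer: $-48$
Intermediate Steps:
$d = 16$
$d + \left(-71 + 7\right) = 16 + \left(-71 + 7\right) = 16 - 64 = -48$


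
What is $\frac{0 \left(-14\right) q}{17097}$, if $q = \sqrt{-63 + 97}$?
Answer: $0$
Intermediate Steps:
$q = \sqrt{34} \approx 5.8309$
$\frac{0 \left(-14\right) q}{17097} = \frac{0 \left(-14\right) \sqrt{34}}{17097} = 0 \sqrt{34} \cdot \frac{1}{17097} = 0 \cdot \frac{1}{17097} = 0$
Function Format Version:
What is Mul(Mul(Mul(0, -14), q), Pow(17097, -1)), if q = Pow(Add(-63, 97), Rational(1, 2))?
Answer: 0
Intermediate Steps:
q = Pow(34, Rational(1, 2)) ≈ 5.8309
Mul(Mul(Mul(0, -14), q), Pow(17097, -1)) = Mul(Mul(Mul(0, -14), Pow(34, Rational(1, 2))), Pow(17097, -1)) = Mul(Mul(0, Pow(34, Rational(1, 2))), Rational(1, 17097)) = Mul(0, Rational(1, 17097)) = 0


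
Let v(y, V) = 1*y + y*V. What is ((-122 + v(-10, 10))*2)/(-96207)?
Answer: 464/96207 ≈ 0.0048229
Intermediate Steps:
v(y, V) = y + V*y
((-122 + v(-10, 10))*2)/(-96207) = ((-122 - 10*(1 + 10))*2)/(-96207) = ((-122 - 10*11)*2)*(-1/96207) = ((-122 - 110)*2)*(-1/96207) = -232*2*(-1/96207) = -464*(-1/96207) = 464/96207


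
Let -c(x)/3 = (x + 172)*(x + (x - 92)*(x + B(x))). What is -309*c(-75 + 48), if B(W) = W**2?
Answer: -11232389475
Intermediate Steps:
c(x) = -3*(172 + x)*(x + (-92 + x)*(x + x**2)) (c(x) = -3*(x + 172)*(x + (x - 92)*(x + x**2)) = -3*(172 + x)*(x + (-92 + x)*(x + x**2)))
-309*c(-75 + 48) = -927*(-75 + 48)*(15652 - (-75 + 48)**3 - 81*(-75 + 48)**2 + 15743*(-75 + 48)) = -927*(-27)*(15652 - 1*(-27)**3 - 81*(-27)**2 + 15743*(-27)) = -927*(-27)*(15652 - 1*(-19683) - 81*729 - 425061) = -927*(-27)*(15652 + 19683 - 59049 - 425061) = -927*(-27)*(-448775) = -309*36350775 = -11232389475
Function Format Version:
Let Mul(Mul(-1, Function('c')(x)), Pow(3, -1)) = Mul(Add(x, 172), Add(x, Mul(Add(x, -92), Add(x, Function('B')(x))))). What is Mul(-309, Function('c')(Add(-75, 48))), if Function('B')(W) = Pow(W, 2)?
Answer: -11232389475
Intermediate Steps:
Function('c')(x) = Mul(-3, Add(172, x), Add(x, Mul(Add(-92, x), Add(x, Pow(x, 2))))) (Function('c')(x) = Mul(-3, Mul(Add(x, 172), Add(x, Mul(Add(x, -92), Add(x, Pow(x, 2)))))) = Mul(-3, Mul(Add(172, x), Add(x, Mul(Add(-92, x), Add(x, Pow(x, 2)))))) = Mul(-3, Add(172, x), Add(x, Mul(Add(-92, x), Add(x, Pow(x, 2))))))
Mul(-309, Function('c')(Add(-75, 48))) = Mul(-309, Mul(3, Add(-75, 48), Add(15652, Mul(-1, Pow(Add(-75, 48), 3)), Mul(-81, Pow(Add(-75, 48), 2)), Mul(15743, Add(-75, 48))))) = Mul(-309, Mul(3, -27, Add(15652, Mul(-1, Pow(-27, 3)), Mul(-81, Pow(-27, 2)), Mul(15743, -27)))) = Mul(-309, Mul(3, -27, Add(15652, Mul(-1, -19683), Mul(-81, 729), -425061))) = Mul(-309, Mul(3, -27, Add(15652, 19683, -59049, -425061))) = Mul(-309, Mul(3, -27, -448775)) = Mul(-309, 36350775) = -11232389475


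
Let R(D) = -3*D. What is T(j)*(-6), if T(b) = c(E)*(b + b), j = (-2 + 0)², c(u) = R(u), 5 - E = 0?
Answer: 720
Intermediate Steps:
E = 5 (E = 5 - 1*0 = 5 + 0 = 5)
c(u) = -3*u
j = 4 (j = (-2)² = 4)
T(b) = -30*b (T(b) = (-3*5)*(b + b) = -30*b)
T(j)*(-6) = -30*4*(-6) = -120*(-6) = 720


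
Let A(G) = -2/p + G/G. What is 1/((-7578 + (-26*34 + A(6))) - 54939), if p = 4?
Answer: -2/126801 ≈ -1.5773e-5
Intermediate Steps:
A(G) = ½ (A(G) = -2/4 + G/G = -2*¼ + 1 = -½ + 1 = ½)
1/((-7578 + (-26*34 + A(6))) - 54939) = 1/((-7578 + (-26*34 + ½)) - 54939) = 1/((-7578 + (-884 + ½)) - 54939) = 1/((-7578 - 1767/2) - 54939) = 1/(-16923/2 - 54939) = 1/(-126801/2) = -2/126801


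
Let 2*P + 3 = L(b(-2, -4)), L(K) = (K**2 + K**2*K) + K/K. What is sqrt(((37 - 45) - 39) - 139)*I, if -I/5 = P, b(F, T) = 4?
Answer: -195*I*sqrt(186) ≈ -2659.4*I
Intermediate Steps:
L(K) = 1 + K**2 + K**3 (L(K) = (K**2 + K**3) + 1 = 1 + K**2 + K**3)
P = 39 (P = -3/2 + (1 + 4**2 + 4**3)/2 = -3/2 + (1 + 16 + 64)/2 = -3/2 + (1/2)*81 = -3/2 + 81/2 = 39)
I = -195 (I = -5*39 = -195)
sqrt(((37 - 45) - 39) - 139)*I = sqrt(((37 - 45) - 39) - 139)*(-195) = sqrt((-8 - 39) - 139)*(-195) = sqrt(-47 - 139)*(-195) = sqrt(-186)*(-195) = (I*sqrt(186))*(-195) = -195*I*sqrt(186)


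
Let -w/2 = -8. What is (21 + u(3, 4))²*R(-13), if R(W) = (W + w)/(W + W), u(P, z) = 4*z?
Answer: -4107/26 ≈ -157.96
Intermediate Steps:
w = 16 (w = -2*(-8) = 16)
R(W) = (16 + W)/(2*W) (R(W) = (W + 16)/(W + W) = (16 + W)/((2*W)) = (16 + W)*(1/(2*W)) = (16 + W)/(2*W))
(21 + u(3, 4))²*R(-13) = (21 + 4*4)²*((½)*(16 - 13)/(-13)) = (21 + 16)²*((½)*(-1/13)*3) = 37²*(-3/26) = 1369*(-3/26) = -4107/26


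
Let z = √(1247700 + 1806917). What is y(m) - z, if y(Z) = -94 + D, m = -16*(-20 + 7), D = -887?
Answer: -981 - √3054617 ≈ -2728.7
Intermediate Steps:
m = 208 (m = -16*(-13) = 208)
z = √3054617 ≈ 1747.7
y(Z) = -981 (y(Z) = -94 - 887 = -981)
y(m) - z = -981 - √3054617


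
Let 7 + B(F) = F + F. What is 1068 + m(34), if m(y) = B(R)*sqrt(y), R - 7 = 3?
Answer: 1068 + 13*sqrt(34) ≈ 1143.8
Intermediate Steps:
R = 10 (R = 7 + 3 = 10)
B(F) = -7 + 2*F (B(F) = -7 + (F + F) = -7 + 2*F)
m(y) = 13*sqrt(y) (m(y) = (-7 + 2*10)*sqrt(y) = (-7 + 20)*sqrt(y) = 13*sqrt(y))
1068 + m(34) = 1068 + 13*sqrt(34)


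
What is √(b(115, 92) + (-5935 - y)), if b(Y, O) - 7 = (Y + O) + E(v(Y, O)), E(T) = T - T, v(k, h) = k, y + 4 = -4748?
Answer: I*√969 ≈ 31.129*I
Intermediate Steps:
y = -4752 (y = -4 - 4748 = -4752)
E(T) = 0
b(Y, O) = 7 + O + Y (b(Y, O) = 7 + ((Y + O) + 0) = 7 + ((O + Y) + 0) = 7 + (O + Y) = 7 + O + Y)
√(b(115, 92) + (-5935 - y)) = √((7 + 92 + 115) + (-5935 - 1*(-4752))) = √(214 + (-5935 + 4752)) = √(214 - 1183) = √(-969) = I*√969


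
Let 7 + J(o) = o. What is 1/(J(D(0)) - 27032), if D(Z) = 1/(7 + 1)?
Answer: -8/216311 ≈ -3.6984e-5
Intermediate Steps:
D(Z) = ⅛ (D(Z) = 1/8 = ⅛)
J(o) = -7 + o
1/(J(D(0)) - 27032) = 1/((-7 + ⅛) - 27032) = 1/(-55/8 - 27032) = 1/(-216311/8) = -8/216311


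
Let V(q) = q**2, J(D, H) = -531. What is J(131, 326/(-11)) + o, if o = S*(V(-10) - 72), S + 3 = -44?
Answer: -1847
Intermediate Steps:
S = -47 (S = -3 - 44 = -47)
o = -1316 (o = -47*((-10)**2 - 72) = -47*(100 - 72) = -47*28 = -1316)
J(131, 326/(-11)) + o = -531 - 1316 = -1847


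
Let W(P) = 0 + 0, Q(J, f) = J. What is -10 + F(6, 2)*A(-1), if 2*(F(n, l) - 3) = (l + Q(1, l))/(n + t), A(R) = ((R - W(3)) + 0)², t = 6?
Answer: -55/8 ≈ -6.8750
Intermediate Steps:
W(P) = 0
A(R) = R² (A(R) = ((R - 1*0) + 0)² = ((R + 0) + 0)² = (R + 0)² = R²)
F(n, l) = 3 + (1 + l)/(2*(6 + n)) (F(n, l) = 3 + ((l + 1)/(n + 6))/2 = 3 + ((1 + l)/(6 + n))/2 = 3 + (1 + l)/(2*(6 + n)))
-10 + F(6, 2)*A(-1) = -10 + ((37 + 2 + 6*6)/(2*(6 + 6)))*(-1)² = -10 + ((½)*(37 + 2 + 36)/12)*1 = -10 + ((½)*(1/12)*75)*1 = -10 + (25/8)*1 = -10 + 25/8 = -55/8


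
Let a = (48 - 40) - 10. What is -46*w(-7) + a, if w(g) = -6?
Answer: 274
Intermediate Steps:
a = -2 (a = 8 - 10 = -2)
-46*w(-7) + a = -46*(-6) - 2 = 276 - 2 = 274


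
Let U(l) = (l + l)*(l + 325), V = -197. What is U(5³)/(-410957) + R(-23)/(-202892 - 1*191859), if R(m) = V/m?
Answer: -1021499171029/3731190794261 ≈ -0.27377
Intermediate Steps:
U(l) = 2*l*(325 + l) (U(l) = (2*l)*(325 + l) = 2*l*(325 + l))
R(m) = -197/m
U(5³)/(-410957) + R(-23)/(-202892 - 1*191859) = (2*5³*(325 + 5³))/(-410957) + (-197/(-23))/(-202892 - 1*191859) = (2*125*(325 + 125))*(-1/410957) + (-197*(-1/23))/(-202892 - 191859) = (2*125*450)*(-1/410957) + (197/23)/(-394751) = 112500*(-1/410957) + (197/23)*(-1/394751) = -112500/410957 - 197/9079273 = -1021499171029/3731190794261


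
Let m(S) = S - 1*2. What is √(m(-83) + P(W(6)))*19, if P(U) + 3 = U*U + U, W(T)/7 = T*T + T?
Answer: 19*√86642 ≈ 5592.7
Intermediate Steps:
W(T) = 7*T + 7*T² (W(T) = 7*(T*T + T) = 7*(T² + T) = 7*(T + T²) = 7*T + 7*T²)
P(U) = -3 + U + U² (P(U) = -3 + (U*U + U) = -3 + (U² + U) = -3 + (U + U²) = -3 + U + U²)
m(S) = -2 + S (m(S) = S - 2 = -2 + S)
√(m(-83) + P(W(6)))*19 = √((-2 - 83) + (-3 + 7*6*(1 + 6) + (7*6*(1 + 6))²))*19 = √(-85 + (-3 + 7*6*7 + (7*6*7)²))*19 = √(-85 + (-3 + 294 + 294²))*19 = √(-85 + (-3 + 294 + 86436))*19 = √(-85 + 86727)*19 = √86642*19 = 19*√86642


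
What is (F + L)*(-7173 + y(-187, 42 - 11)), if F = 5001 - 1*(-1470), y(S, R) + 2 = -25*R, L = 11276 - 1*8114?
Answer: -76582350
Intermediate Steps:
L = 3162 (L = 11276 - 8114 = 3162)
y(S, R) = -2 - 25*R
F = 6471 (F = 5001 + 1470 = 6471)
(F + L)*(-7173 + y(-187, 42 - 11)) = (6471 + 3162)*(-7173 + (-2 - 25*(42 - 11))) = 9633*(-7173 + (-2 - 25*31)) = 9633*(-7173 + (-2 - 775)) = 9633*(-7173 - 777) = 9633*(-7950) = -76582350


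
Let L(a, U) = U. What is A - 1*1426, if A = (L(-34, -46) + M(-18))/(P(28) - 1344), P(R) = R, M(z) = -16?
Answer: -938277/658 ≈ -1426.0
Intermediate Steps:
A = 31/658 (A = (-46 - 16)/(28 - 1344) = -62/(-1316) = -62*(-1/1316) = 31/658 ≈ 0.047112)
A - 1*1426 = 31/658 - 1*1426 = 31/658 - 1426 = -938277/658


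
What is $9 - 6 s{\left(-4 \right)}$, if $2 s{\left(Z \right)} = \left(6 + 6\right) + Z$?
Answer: $-15$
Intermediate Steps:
$s{\left(Z \right)} = 6 + \frac{Z}{2}$ ($s{\left(Z \right)} = \frac{\left(6 + 6\right) + Z}{2} = \frac{12 + Z}{2} = 6 + \frac{Z}{2}$)
$9 - 6 s{\left(-4 \right)} = 9 - 6 \left(6 + \frac{1}{2} \left(-4\right)\right) = 9 - 6 \left(6 - 2\right) = 9 - 24 = -15$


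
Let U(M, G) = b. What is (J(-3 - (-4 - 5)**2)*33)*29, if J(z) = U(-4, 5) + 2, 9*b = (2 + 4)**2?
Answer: 5742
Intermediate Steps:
b = 4 (b = (2 + 4)**2/9 = (1/9)*6**2 = (1/9)*36 = 4)
U(M, G) = 4
J(z) = 6 (J(z) = 4 + 2 = 6)
(J(-3 - (-4 - 5)**2)*33)*29 = (6*33)*29 = 198*29 = 5742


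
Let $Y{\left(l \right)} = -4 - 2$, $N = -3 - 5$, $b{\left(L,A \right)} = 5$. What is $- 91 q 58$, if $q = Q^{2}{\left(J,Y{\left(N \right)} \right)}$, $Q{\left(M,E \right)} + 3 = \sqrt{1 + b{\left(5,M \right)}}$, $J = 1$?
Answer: $-79170 + 31668 \sqrt{6} \approx -1599.6$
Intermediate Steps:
$N = -8$
$Y{\left(l \right)} = -6$
$Q{\left(M,E \right)} = -3 + \sqrt{6}$ ($Q{\left(M,E \right)} = -3 + \sqrt{1 + 5} = -3 + \sqrt{6}$)
$q = \left(-3 + \sqrt{6}\right)^{2} \approx 0.30306$
$- 91 q 58 = - 91 \left(3 - \sqrt{6}\right)^{2} \cdot 58 = - 5278 \left(3 - \sqrt{6}\right)^{2}$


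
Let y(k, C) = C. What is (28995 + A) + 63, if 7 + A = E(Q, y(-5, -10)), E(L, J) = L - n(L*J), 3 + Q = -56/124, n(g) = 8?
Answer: 900226/31 ≈ 29040.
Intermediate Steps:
Q = -107/31 (Q = -3 - 56/124 = -3 - 56*1/124 = -3 - 14/31 = -107/31 ≈ -3.4516)
E(L, J) = -8 + L (E(L, J) = L - 1*8 = L - 8 = -8 + L)
A = -572/31 (A = -7 + (-8 - 107/31) = -7 - 355/31 = -572/31 ≈ -18.452)
(28995 + A) + 63 = (28995 - 572/31) + 63 = 898273/31 + 63 = 900226/31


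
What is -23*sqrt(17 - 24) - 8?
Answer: -8 - 23*I*sqrt(7) ≈ -8.0 - 60.852*I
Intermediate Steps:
-23*sqrt(17 - 24) - 8 = -23*I*sqrt(7) - 8 = -8 - 23*I*sqrt(7)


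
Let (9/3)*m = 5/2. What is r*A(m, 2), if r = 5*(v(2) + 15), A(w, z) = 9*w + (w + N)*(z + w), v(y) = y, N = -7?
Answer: -30515/36 ≈ -847.64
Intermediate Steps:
m = ⅚ (m = (5/2)/3 = (5*(½))/3 = (⅓)*(5/2) = ⅚ ≈ 0.83333)
A(w, z) = 9*w + (-7 + w)*(w + z) (A(w, z) = 9*w + (w - 7)*(z + w) = 9*w + (-7 + w)*(w + z))
r = 85 (r = 5*(2 + 15) = 5*17 = 85)
r*A(m, 2) = 85*((⅚)² - 7*2 + 2*(⅚) + (⅚)*2) = 85*(25/36 - 14 + 5/3 + 5/3) = 85*(-359/36) = -30515/36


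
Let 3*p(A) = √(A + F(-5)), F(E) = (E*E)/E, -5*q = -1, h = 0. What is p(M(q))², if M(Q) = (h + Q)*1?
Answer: -8/15 ≈ -0.53333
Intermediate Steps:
q = ⅕ (q = -⅕*(-1) = ⅕ ≈ 0.20000)
F(E) = E (F(E) = E²/E = E)
M(Q) = Q (M(Q) = (0 + Q)*1 = Q*1 = Q)
p(A) = √(-5 + A)/3 (p(A) = √(A - 5)/3 = √(-5 + A)/3)
p(M(q))² = (√(-5 + ⅕)/3)² = (√(-24/5)/3)² = ((2*I*√30/5)/3)² = (2*I*√30/15)² = -8/15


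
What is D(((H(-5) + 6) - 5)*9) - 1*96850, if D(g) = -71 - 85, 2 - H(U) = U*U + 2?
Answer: -97006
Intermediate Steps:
H(U) = -U**2 (H(U) = 2 - (U*U + 2) = 2 - (U**2 + 2) = 2 - (2 + U**2) = 2 + (-2 - U**2) = -U**2)
D(g) = -156
D(((H(-5) + 6) - 5)*9) - 1*96850 = -156 - 1*96850 = -156 - 96850 = -97006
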